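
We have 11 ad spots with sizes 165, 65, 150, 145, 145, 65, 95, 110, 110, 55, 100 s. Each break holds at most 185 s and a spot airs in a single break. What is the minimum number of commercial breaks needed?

Total = 165 + 150 + 145 + 145 + 110 + 110 + 100 + 95 + 65 + 65 + 55 = 1205 s.
Lower bound: ⌈1205/185⌉ = 7 commercial breaks.
Also, 8 ad spots each exceed 185/2 s, and no two of those can share a break, so at least 8 commercial breaks are needed.
A packing using 8 commercial breaks:
  break 1: 165 = 165
  break 2: 150 = 150
  break 3: 145 = 145
  break 4: 145 = 145
  break 5: 110 + 65 = 175
  break 6: 110 + 65 = 175
  break 7: 100 + 55 = 155
  break 8: 95 = 95
This matches the lower bound, so 8 is optimal.

8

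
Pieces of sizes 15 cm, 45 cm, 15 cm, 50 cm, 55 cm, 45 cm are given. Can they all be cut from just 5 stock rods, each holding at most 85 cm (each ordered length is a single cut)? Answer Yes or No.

A valid assignment using 4 stock rods:
  stock rod 1: 55 + 15 + 15 = 85
  stock rod 2: 50 = 50
  stock rod 3: 45 = 45
  stock rod 4: 45 = 45
That uses only 4 ≤ 5, so 5 stock rods are enough.

Yes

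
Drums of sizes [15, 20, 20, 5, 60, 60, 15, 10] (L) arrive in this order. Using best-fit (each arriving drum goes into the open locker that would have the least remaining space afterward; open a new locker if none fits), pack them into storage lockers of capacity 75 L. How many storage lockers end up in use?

  15 → locker 1 (new)  [load 15/75]
  20 → locker 1  [load 35/75]
  20 → locker 1  [load 55/75]
  5 → locker 1  [load 60/75]
  60 → locker 2 (new)  [load 60/75]
  60 → locker 3 (new)  [load 60/75]
  15 → locker 1  [load 75/75]
  10 → locker 2  [load 70/75]
3 storage lockers opened.

3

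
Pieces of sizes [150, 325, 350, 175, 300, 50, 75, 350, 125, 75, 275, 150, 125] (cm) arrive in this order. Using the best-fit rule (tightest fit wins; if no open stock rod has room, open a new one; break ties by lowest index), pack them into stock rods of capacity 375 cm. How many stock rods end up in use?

  150 → stock rod 1 (new)  [load 150/375]
  325 → stock rod 2 (new)  [load 325/375]
  350 → stock rod 3 (new)  [load 350/375]
  175 → stock rod 1  [load 325/375]
  300 → stock rod 4 (new)  [load 300/375]
  50 → stock rod 1  [load 375/375]
  75 → stock rod 4  [load 375/375]
  350 → stock rod 5 (new)  [load 350/375]
  125 → stock rod 6 (new)  [load 125/375]
  75 → stock rod 6  [load 200/375]
  275 → stock rod 7 (new)  [load 275/375]
  150 → stock rod 6  [load 350/375]
  125 → stock rod 8 (new)  [load 125/375]
8 stock rods opened.

8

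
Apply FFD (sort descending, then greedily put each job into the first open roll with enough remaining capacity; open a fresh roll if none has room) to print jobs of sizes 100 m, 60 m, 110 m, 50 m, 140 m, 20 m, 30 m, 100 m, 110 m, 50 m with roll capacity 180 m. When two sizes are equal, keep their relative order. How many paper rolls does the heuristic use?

5

Sorted descending: 140, 110, 110, 100, 100, 60, 50, 50, 30, 20.
  140 → roll 1 (new)  [load 140/180]
  110 → roll 2 (new)  [load 110/180]
  110 → roll 3 (new)  [load 110/180]
  100 → roll 4 (new)  [load 100/180]
  100 → roll 5 (new)  [load 100/180]
  60 → roll 2  [load 170/180]
  50 → roll 3  [load 160/180]
  50 → roll 4  [load 150/180]
  30 → roll 1  [load 170/180]
  20 → roll 3  [load 180/180]
5 paper rolls opened.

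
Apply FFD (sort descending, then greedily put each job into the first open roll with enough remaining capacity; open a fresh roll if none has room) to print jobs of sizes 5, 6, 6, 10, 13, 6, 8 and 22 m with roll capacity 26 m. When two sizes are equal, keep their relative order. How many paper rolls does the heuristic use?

4

Sorted descending: 22, 13, 10, 8, 6, 6, 6, 5.
  22 → roll 1 (new)  [load 22/26]
  13 → roll 2 (new)  [load 13/26]
  10 → roll 2  [load 23/26]
  8 → roll 3 (new)  [load 8/26]
  6 → roll 3  [load 14/26]
  6 → roll 3  [load 20/26]
  6 → roll 3  [load 26/26]
  5 → roll 4 (new)  [load 5/26]
4 paper rolls opened.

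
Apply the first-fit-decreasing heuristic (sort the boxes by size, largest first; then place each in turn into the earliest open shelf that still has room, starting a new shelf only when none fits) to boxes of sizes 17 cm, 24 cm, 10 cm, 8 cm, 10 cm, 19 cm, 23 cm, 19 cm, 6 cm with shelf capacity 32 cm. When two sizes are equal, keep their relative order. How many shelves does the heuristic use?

Sorted descending: 24, 23, 19, 19, 17, 10, 10, 8, 6.
  24 → shelf 1 (new)  [load 24/32]
  23 → shelf 2 (new)  [load 23/32]
  19 → shelf 3 (new)  [load 19/32]
  19 → shelf 4 (new)  [load 19/32]
  17 → shelf 5 (new)  [load 17/32]
  10 → shelf 3  [load 29/32]
  10 → shelf 4  [load 29/32]
  8 → shelf 1  [load 32/32]
  6 → shelf 2  [load 29/32]
5 shelves opened.

5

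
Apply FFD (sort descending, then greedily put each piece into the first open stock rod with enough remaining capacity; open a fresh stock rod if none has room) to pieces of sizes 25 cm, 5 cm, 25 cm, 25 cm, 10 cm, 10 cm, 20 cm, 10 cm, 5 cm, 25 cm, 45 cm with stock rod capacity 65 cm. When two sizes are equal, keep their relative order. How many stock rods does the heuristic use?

Sorted descending: 45, 25, 25, 25, 25, 20, 10, 10, 10, 5, 5.
  45 → stock rod 1 (new)  [load 45/65]
  25 → stock rod 2 (new)  [load 25/65]
  25 → stock rod 2  [load 50/65]
  25 → stock rod 3 (new)  [load 25/65]
  25 → stock rod 3  [load 50/65]
  20 → stock rod 1  [load 65/65]
  10 → stock rod 2  [load 60/65]
  10 → stock rod 3  [load 60/65]
  10 → stock rod 4 (new)  [load 10/65]
  5 → stock rod 2  [load 65/65]
  5 → stock rod 3  [load 65/65]
4 stock rods opened.

4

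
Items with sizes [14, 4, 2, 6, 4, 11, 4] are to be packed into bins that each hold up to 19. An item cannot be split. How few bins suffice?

Total = 14 + 11 + 6 + 4 + 4 + 4 + 2 = 45.
Lower bound: ⌈45/19⌉ = 3 bins.
A packing using 3 bins:
  bin 1: 14 + 4 = 18
  bin 2: 11 + 6 + 2 = 19
  bin 3: 4 + 4 = 8
This matches the lower bound, so 3 is optimal.

3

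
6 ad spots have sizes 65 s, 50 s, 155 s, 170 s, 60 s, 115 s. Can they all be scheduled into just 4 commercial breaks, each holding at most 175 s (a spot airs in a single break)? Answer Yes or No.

A valid assignment using 4 commercial breaks:
  break 1: 170 = 170
  break 2: 155 = 155
  break 3: 115 + 60 = 175
  break 4: 65 + 50 = 115
Every load is within 175 s, so 4 commercial breaks suffice.

Yes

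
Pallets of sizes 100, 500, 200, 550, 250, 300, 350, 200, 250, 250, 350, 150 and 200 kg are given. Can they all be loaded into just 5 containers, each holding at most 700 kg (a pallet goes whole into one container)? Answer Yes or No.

No

Total = 3650 kg; ⌈3650/700⌉ = 6.
At least 6 containers are required, but only 5 are allowed.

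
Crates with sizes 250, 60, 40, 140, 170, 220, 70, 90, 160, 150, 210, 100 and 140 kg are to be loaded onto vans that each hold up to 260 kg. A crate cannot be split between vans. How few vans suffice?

Total = 250 + 220 + 210 + 170 + 160 + 150 + 140 + 140 + 100 + 90 + 70 + 60 + 40 = 1800 kg.
Lower bound: ⌈1800/260⌉ = 7 vans.
Also, 8 crates each exceed 130 kg, and no two of those can share a van, so at least 8 vans are needed.
A packing using 8 vans:
  van 1: 250 = 250
  van 2: 220 + 40 = 260
  van 3: 210 = 210
  van 4: 170 + 90 = 260
  van 5: 160 + 100 = 260
  van 6: 150 + 70 = 220
  van 7: 140 + 60 = 200
  van 8: 140 = 140
This matches the lower bound, so 8 is optimal.

8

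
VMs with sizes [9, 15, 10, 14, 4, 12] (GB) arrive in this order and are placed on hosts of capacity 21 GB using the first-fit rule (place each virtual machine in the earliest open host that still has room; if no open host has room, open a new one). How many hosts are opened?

4

  9 → host 1 (new)  [load 9/21]
  15 → host 2 (new)  [load 15/21]
  10 → host 1  [load 19/21]
  14 → host 3 (new)  [load 14/21]
  4 → host 2  [load 19/21]
  12 → host 4 (new)  [load 12/21]
4 hosts opened.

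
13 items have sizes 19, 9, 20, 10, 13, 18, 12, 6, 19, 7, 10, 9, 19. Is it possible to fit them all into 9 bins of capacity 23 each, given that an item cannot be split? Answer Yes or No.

A valid assignment using 9 bins:
  bin 1: 20 = 20
  bin 2: 19 = 19
  bin 3: 19 = 19
  bin 4: 19 = 19
  bin 5: 18 = 18
  bin 6: 13 + 10 = 23
  bin 7: 12 + 10 = 22
  bin 8: 9 + 9 = 18
  bin 9: 7 + 6 = 13
Every load is within 23, so 9 bins suffice.

Yes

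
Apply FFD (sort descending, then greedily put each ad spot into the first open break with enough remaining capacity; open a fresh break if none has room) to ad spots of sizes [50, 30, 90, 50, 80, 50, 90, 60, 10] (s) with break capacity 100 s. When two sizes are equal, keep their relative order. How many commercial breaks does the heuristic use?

6

Sorted descending: 90, 90, 80, 60, 50, 50, 50, 30, 10.
  90 → break 1 (new)  [load 90/100]
  90 → break 2 (new)  [load 90/100]
  80 → break 3 (new)  [load 80/100]
  60 → break 4 (new)  [load 60/100]
  50 → break 5 (new)  [load 50/100]
  50 → break 5  [load 100/100]
  50 → break 6 (new)  [load 50/100]
  30 → break 4  [load 90/100]
  10 → break 1  [load 100/100]
6 commercial breaks opened.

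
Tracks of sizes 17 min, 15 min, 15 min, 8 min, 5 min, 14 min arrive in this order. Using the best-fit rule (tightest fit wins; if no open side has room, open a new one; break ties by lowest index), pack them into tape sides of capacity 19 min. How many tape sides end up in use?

5

  17 → side 1 (new)  [load 17/19]
  15 → side 2 (new)  [load 15/19]
  15 → side 3 (new)  [load 15/19]
  8 → side 4 (new)  [load 8/19]
  5 → side 4  [load 13/19]
  14 → side 5 (new)  [load 14/19]
5 tape sides opened.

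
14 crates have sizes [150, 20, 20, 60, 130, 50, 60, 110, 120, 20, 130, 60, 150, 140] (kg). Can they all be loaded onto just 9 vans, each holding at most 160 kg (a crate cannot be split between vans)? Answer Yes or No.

Yes

A valid assignment using 9 vans:
  van 1: 150 = 150
  van 2: 150 = 150
  van 3: 140 + 20 = 160
  van 4: 130 + 20 = 150
  van 5: 130 + 20 = 150
  van 6: 120 = 120
  van 7: 110 + 50 = 160
  van 8: 60 + 60 = 120
  van 9: 60 = 60
Every load is within 160 kg, so 9 vans suffice.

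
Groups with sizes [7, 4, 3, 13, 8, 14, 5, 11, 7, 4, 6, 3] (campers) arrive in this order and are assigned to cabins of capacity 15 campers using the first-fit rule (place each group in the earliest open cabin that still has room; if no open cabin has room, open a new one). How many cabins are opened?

7

  7 → cabin 1 (new)  [load 7/15]
  4 → cabin 1  [load 11/15]
  3 → cabin 1  [load 14/15]
  13 → cabin 2 (new)  [load 13/15]
  8 → cabin 3 (new)  [load 8/15]
  14 → cabin 4 (new)  [load 14/15]
  5 → cabin 3  [load 13/15]
  11 → cabin 5 (new)  [load 11/15]
  7 → cabin 6 (new)  [load 7/15]
  4 → cabin 5  [load 15/15]
  6 → cabin 6  [load 13/15]
  3 → cabin 7 (new)  [load 3/15]
7 cabins opened.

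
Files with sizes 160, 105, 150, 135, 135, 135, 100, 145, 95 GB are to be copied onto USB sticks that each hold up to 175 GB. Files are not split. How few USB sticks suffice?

9

Total = 160 + 150 + 145 + 135 + 135 + 135 + 105 + 100 + 95 = 1160 GB.
Lower bound: ⌈1160/175⌉ = 7 USB sticks.
Also, 9 files each exceed 175/2 GB, and no two of those can share a USB stick, so at least 9 USB sticks are needed.
A packing using 9 USB sticks:
  USB stick 1: 160 = 160
  USB stick 2: 150 = 150
  USB stick 3: 145 = 145
  USB stick 4: 135 = 135
  USB stick 5: 135 = 135
  USB stick 6: 135 = 135
  USB stick 7: 105 = 105
  USB stick 8: 100 = 100
  USB stick 9: 95 = 95
This matches the lower bound, so 9 is optimal.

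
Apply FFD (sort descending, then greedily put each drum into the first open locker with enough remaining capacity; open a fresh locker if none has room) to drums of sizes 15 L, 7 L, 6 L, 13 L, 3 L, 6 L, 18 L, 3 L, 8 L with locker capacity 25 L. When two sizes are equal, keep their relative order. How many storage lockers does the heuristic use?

Sorted descending: 18, 15, 13, 8, 7, 6, 6, 3, 3.
  18 → locker 1 (new)  [load 18/25]
  15 → locker 2 (new)  [load 15/25]
  13 → locker 3 (new)  [load 13/25]
  8 → locker 2  [load 23/25]
  7 → locker 1  [load 25/25]
  6 → locker 3  [load 19/25]
  6 → locker 3  [load 25/25]
  3 → locker 4 (new)  [load 3/25]
  3 → locker 4  [load 6/25]
4 storage lockers opened.

4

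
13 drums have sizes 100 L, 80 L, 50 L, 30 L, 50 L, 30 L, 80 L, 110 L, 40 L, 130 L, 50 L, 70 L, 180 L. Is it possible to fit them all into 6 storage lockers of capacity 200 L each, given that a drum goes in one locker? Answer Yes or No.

Yes

A valid assignment using 6 storage lockers:
  locker 1: 180 = 180
  locker 2: 130 + 70 = 200
  locker 3: 110 + 80 = 190
  locker 4: 100 + 80 = 180
  locker 5: 50 + 50 + 50 + 40 = 190
  locker 6: 30 + 30 = 60
Every load is within 200 L, so 6 storage lockers suffice.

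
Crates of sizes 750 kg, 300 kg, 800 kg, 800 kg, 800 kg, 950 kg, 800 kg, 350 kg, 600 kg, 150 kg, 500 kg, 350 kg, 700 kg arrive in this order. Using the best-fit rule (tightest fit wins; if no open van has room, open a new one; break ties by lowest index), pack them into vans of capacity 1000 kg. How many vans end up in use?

10

  750 → van 1 (new)  [load 750/1000]
  300 → van 2 (new)  [load 300/1000]
  800 → van 3 (new)  [load 800/1000]
  800 → van 4 (new)  [load 800/1000]
  800 → van 5 (new)  [load 800/1000]
  950 → van 6 (new)  [load 950/1000]
  800 → van 7 (new)  [load 800/1000]
  350 → van 2  [load 650/1000]
  600 → van 8 (new)  [load 600/1000]
  150 → van 3  [load 950/1000]
  500 → van 9 (new)  [load 500/1000]
  350 → van 2  [load 1000/1000]
  700 → van 10 (new)  [load 700/1000]
10 vans opened.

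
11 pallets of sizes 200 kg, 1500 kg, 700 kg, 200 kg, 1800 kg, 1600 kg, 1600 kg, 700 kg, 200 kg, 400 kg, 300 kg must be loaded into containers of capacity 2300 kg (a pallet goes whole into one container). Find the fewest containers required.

Total = 1800 + 1600 + 1600 + 1500 + 700 + 700 + 400 + 300 + 200 + 200 + 200 = 9200 kg.
Lower bound: ⌈9200/2300⌉ = 4 containers.
A packing using 4 containers:
  container 1: 1800 + 300 + 200 = 2300
  container 2: 1600 + 700 = 2300
  container 3: 1600 + 700 = 2300
  container 4: 1500 + 400 + 200 + 200 = 2300
This matches the lower bound, so 4 is optimal.

4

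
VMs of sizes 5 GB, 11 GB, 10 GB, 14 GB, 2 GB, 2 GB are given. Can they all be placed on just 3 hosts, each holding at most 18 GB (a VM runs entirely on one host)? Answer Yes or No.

Yes

A valid assignment using 3 hosts:
  host 1: 14 + 2 + 2 = 18
  host 2: 11 + 5 = 16
  host 3: 10 = 10
Every load is within 18 GB, so 3 hosts suffice.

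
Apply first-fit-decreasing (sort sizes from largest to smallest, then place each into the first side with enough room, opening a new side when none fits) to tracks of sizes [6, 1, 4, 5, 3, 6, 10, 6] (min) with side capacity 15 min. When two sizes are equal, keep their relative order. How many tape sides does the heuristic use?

Sorted descending: 10, 6, 6, 6, 5, 4, 3, 1.
  10 → side 1 (new)  [load 10/15]
  6 → side 2 (new)  [load 6/15]
  6 → side 2  [load 12/15]
  6 → side 3 (new)  [load 6/15]
  5 → side 1  [load 15/15]
  4 → side 3  [load 10/15]
  3 → side 2  [load 15/15]
  1 → side 3  [load 11/15]
3 tape sides opened.

3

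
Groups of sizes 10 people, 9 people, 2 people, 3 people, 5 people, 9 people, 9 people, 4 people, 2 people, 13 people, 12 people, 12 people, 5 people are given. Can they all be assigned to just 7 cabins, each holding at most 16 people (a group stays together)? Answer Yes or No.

Yes

A valid assignment using 7 cabins:
  cabin 1: 13 + 3 = 16
  cabin 2: 12 + 4 = 16
  cabin 3: 12 + 2 + 2 = 16
  cabin 4: 10 + 5 = 15
  cabin 5: 9 + 5 = 14
  cabin 6: 9 = 9
  cabin 7: 9 = 9
Every load is within 16 people, so 7 cabins suffice.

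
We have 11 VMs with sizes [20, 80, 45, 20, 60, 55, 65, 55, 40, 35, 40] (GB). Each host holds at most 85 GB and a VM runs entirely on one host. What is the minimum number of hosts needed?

7

Total = 80 + 65 + 60 + 55 + 55 + 45 + 40 + 40 + 35 + 20 + 20 = 515 GB.
Lower bound: ⌈515/85⌉ = 7 hosts.
A packing using 7 hosts:
  host 1: 80 = 80
  host 2: 65 + 20 = 85
  host 3: 60 + 20 = 80
  host 4: 55 = 55
  host 5: 55 = 55
  host 6: 45 + 40 = 85
  host 7: 40 + 35 = 75
This matches the lower bound, so 7 is optimal.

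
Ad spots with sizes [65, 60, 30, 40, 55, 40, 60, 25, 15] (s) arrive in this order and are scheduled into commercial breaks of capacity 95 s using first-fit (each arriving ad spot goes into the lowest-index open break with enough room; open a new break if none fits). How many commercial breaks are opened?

5

  65 → break 1 (new)  [load 65/95]
  60 → break 2 (new)  [load 60/95]
  30 → break 1  [load 95/95]
  40 → break 3 (new)  [load 40/95]
  55 → break 3  [load 95/95]
  40 → break 4 (new)  [load 40/95]
  60 → break 5 (new)  [load 60/95]
  25 → break 2  [load 85/95]
  15 → break 4  [load 55/95]
5 commercial breaks opened.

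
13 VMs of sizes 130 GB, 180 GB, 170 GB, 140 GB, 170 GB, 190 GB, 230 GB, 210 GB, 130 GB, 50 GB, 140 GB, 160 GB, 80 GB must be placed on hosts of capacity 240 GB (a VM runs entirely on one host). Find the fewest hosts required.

11

Total = 230 + 210 + 190 + 180 + 170 + 170 + 160 + 140 + 140 + 130 + 130 + 80 + 50 = 1980 GB.
Lower bound: ⌈1980/240⌉ = 9 hosts.
Also, 11 VMs each exceed 120 GB, and no two of those can share a host, so at least 11 hosts are needed.
A packing using 11 hosts:
  host 1: 230 = 230
  host 2: 210 = 210
  host 3: 190 + 50 = 240
  host 4: 180 = 180
  host 5: 170 = 170
  host 6: 170 = 170
  host 7: 160 + 80 = 240
  host 8: 140 = 140
  host 9: 140 = 140
  host 10: 130 = 130
  host 11: 130 = 130
This matches the lower bound, so 11 is optimal.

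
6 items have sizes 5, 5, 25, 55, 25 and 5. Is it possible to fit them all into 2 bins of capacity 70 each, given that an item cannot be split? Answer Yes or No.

Yes

A valid assignment using 2 bins:
  bin 1: 55 + 5 + 5 + 5 = 70
  bin 2: 25 + 25 = 50
Every load is within 70, so 2 bins suffice.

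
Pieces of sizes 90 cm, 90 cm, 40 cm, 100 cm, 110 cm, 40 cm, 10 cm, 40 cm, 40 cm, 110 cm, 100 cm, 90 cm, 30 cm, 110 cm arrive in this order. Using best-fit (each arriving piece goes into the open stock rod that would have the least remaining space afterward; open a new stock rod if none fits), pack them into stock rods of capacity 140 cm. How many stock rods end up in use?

8

  90 → stock rod 1 (new)  [load 90/140]
  90 → stock rod 2 (new)  [load 90/140]
  40 → stock rod 1  [load 130/140]
  100 → stock rod 3 (new)  [load 100/140]
  110 → stock rod 4 (new)  [load 110/140]
  40 → stock rod 3  [load 140/140]
  10 → stock rod 1  [load 140/140]
  40 → stock rod 2  [load 130/140]
  40 → stock rod 5 (new)  [load 40/140]
  110 → stock rod 6 (new)  [load 110/140]
  100 → stock rod 5  [load 140/140]
  90 → stock rod 7 (new)  [load 90/140]
  30 → stock rod 4  [load 140/140]
  110 → stock rod 8 (new)  [load 110/140]
8 stock rods opened.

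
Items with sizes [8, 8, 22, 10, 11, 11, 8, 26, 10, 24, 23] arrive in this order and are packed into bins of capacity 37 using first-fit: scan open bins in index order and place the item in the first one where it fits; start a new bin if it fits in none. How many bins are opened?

  8 → bin 1 (new)  [load 8/37]
  8 → bin 1  [load 16/37]
  22 → bin 2 (new)  [load 22/37]
  10 → bin 1  [load 26/37]
  11 → bin 1  [load 37/37]
  11 → bin 2  [load 33/37]
  8 → bin 3 (new)  [load 8/37]
  26 → bin 3  [load 34/37]
  10 → bin 4 (new)  [load 10/37]
  24 → bin 4  [load 34/37]
  23 → bin 5 (new)  [load 23/37]
5 bins opened.

5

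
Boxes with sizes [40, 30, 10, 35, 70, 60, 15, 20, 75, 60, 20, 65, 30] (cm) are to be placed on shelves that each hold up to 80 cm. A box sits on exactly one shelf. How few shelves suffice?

7

Total = 75 + 70 + 65 + 60 + 60 + 40 + 35 + 30 + 30 + 20 + 20 + 15 + 10 = 530 cm.
Lower bound: ⌈530/80⌉ = 7 shelves.
A packing using 7 shelves:
  shelf 1: 75 = 75
  shelf 2: 70 + 10 = 80
  shelf 3: 65 + 15 = 80
  shelf 4: 60 + 20 = 80
  shelf 5: 60 + 20 = 80
  shelf 6: 40 + 35 = 75
  shelf 7: 30 + 30 = 60
This matches the lower bound, so 7 is optimal.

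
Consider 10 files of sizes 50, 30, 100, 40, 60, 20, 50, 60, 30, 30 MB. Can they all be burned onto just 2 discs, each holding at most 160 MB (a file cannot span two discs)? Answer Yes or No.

Total = 470 MB; ⌈470/160⌉ = 3.
At least 3 discs are required, but only 2 are allowed.

No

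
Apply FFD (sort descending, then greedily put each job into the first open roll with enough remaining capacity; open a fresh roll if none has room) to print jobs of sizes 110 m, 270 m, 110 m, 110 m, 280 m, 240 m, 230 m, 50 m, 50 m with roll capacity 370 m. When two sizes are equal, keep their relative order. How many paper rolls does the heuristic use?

Sorted descending: 280, 270, 240, 230, 110, 110, 110, 50, 50.
  280 → roll 1 (new)  [load 280/370]
  270 → roll 2 (new)  [load 270/370]
  240 → roll 3 (new)  [load 240/370]
  230 → roll 4 (new)  [load 230/370]
  110 → roll 3  [load 350/370]
  110 → roll 4  [load 340/370]
  110 → roll 5 (new)  [load 110/370]
  50 → roll 1  [load 330/370]
  50 → roll 2  [load 320/370]
5 paper rolls opened.

5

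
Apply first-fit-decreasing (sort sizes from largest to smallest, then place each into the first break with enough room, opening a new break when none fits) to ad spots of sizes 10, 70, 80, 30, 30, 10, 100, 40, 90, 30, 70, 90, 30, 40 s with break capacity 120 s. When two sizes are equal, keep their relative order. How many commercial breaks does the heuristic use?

7

Sorted descending: 100, 90, 90, 80, 70, 70, 40, 40, 30, 30, 30, 30, 10, 10.
  100 → break 1 (new)  [load 100/120]
  90 → break 2 (new)  [load 90/120]
  90 → break 3 (new)  [load 90/120]
  80 → break 4 (new)  [load 80/120]
  70 → break 5 (new)  [load 70/120]
  70 → break 6 (new)  [load 70/120]
  40 → break 4  [load 120/120]
  40 → break 5  [load 110/120]
  30 → break 2  [load 120/120]
  30 → break 3  [load 120/120]
  30 → break 6  [load 100/120]
  30 → break 7 (new)  [load 30/120]
  10 → break 1  [load 110/120]
  10 → break 1  [load 120/120]
7 commercial breaks opened.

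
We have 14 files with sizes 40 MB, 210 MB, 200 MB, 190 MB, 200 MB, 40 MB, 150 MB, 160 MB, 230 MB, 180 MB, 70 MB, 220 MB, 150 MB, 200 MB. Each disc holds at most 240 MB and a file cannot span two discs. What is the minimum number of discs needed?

Total = 230 + 220 + 210 + 200 + 200 + 200 + 190 + 180 + 160 + 150 + 150 + 70 + 40 + 40 = 2240 MB.
Lower bound: ⌈2240/240⌉ = 10 discs.
Also, 11 files each exceed 120 MB, and no two of those can share a disc, so at least 11 discs are needed.
A packing using 11 discs:
  disc 1: 230 = 230
  disc 2: 220 = 220
  disc 3: 210 = 210
  disc 4: 200 + 40 = 240
  disc 5: 200 + 40 = 240
  disc 6: 200 = 200
  disc 7: 190 = 190
  disc 8: 180 = 180
  disc 9: 160 + 70 = 230
  disc 10: 150 = 150
  disc 11: 150 = 150
This matches the lower bound, so 11 is optimal.

11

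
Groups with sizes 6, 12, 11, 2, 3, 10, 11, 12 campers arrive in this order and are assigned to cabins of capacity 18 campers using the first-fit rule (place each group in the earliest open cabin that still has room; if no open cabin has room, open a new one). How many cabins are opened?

  6 → cabin 1 (new)  [load 6/18]
  12 → cabin 1  [load 18/18]
  11 → cabin 2 (new)  [load 11/18]
  2 → cabin 2  [load 13/18]
  3 → cabin 2  [load 16/18]
  10 → cabin 3 (new)  [load 10/18]
  11 → cabin 4 (new)  [load 11/18]
  12 → cabin 5 (new)  [load 12/18]
5 cabins opened.

5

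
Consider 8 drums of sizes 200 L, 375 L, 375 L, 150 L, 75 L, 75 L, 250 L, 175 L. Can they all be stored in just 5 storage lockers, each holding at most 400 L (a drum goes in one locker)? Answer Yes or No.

Yes

A valid assignment using 5 storage lockers:
  locker 1: 375 = 375
  locker 2: 375 = 375
  locker 3: 250 + 150 = 400
  locker 4: 200 + 175 = 375
  locker 5: 75 + 75 = 150
Every load is within 400 L, so 5 storage lockers suffice.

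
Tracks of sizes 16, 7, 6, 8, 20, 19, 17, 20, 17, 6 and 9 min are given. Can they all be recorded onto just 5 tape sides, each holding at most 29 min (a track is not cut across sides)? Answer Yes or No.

No

Total = 145 min; ⌈145/29⌉ = 5.
6 tracks each exceed half the capacity and cannot share a side, forcing at least 6 tape sides.
At least 6 tape sides are required, but only 5 are allowed.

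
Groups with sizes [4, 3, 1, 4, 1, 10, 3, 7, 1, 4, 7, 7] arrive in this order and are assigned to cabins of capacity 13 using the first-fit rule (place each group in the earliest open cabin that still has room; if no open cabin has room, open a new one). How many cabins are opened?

5

  4 → cabin 1 (new)  [load 4/13]
  3 → cabin 1  [load 7/13]
  1 → cabin 1  [load 8/13]
  4 → cabin 1  [load 12/13]
  1 → cabin 1  [load 13/13]
  10 → cabin 2 (new)  [load 10/13]
  3 → cabin 2  [load 13/13]
  7 → cabin 3 (new)  [load 7/13]
  1 → cabin 3  [load 8/13]
  4 → cabin 3  [load 12/13]
  7 → cabin 4 (new)  [load 7/13]
  7 → cabin 5 (new)  [load 7/13]
5 cabins opened.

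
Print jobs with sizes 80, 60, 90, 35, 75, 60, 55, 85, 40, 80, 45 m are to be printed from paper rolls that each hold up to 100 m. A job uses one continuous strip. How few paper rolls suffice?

8

Total = 90 + 85 + 80 + 80 + 75 + 60 + 60 + 55 + 45 + 40 + 35 = 705 m.
Lower bound: ⌈705/100⌉ = 8 paper rolls.
A packing using 8 paper rolls:
  roll 1: 90 = 90
  roll 2: 85 = 85
  roll 3: 80 = 80
  roll 4: 80 = 80
  roll 5: 75 = 75
  roll 6: 60 + 40 = 100
  roll 7: 60 + 35 = 95
  roll 8: 55 + 45 = 100
This matches the lower bound, so 8 is optimal.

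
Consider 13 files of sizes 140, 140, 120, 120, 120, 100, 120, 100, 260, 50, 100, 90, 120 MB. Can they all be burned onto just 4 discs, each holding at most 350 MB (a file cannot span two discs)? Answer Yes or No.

Total = 1580 MB; ⌈1580/350⌉ = 5.
At least 5 discs are required, but only 4 are allowed.

No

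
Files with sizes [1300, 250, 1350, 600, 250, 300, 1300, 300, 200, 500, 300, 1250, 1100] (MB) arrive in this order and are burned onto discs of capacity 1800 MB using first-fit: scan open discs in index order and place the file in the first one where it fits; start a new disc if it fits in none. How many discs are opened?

  1300 → disc 1 (new)  [load 1300/1800]
  250 → disc 1  [load 1550/1800]
  1350 → disc 2 (new)  [load 1350/1800]
  600 → disc 3 (new)  [load 600/1800]
  250 → disc 1  [load 1800/1800]
  300 → disc 2  [load 1650/1800]
  1300 → disc 4 (new)  [load 1300/1800]
  300 → disc 3  [load 900/1800]
  200 → disc 3  [load 1100/1800]
  500 → disc 3  [load 1600/1800]
  300 → disc 4  [load 1600/1800]
  1250 → disc 5 (new)  [load 1250/1800]
  1100 → disc 6 (new)  [load 1100/1800]
6 discs opened.

6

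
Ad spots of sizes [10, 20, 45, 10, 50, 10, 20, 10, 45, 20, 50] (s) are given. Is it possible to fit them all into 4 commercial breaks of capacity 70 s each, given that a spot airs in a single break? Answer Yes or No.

Total = 290 s; ⌈290/70⌉ = 5.
At least 5 commercial breaks are required, but only 4 are allowed.

No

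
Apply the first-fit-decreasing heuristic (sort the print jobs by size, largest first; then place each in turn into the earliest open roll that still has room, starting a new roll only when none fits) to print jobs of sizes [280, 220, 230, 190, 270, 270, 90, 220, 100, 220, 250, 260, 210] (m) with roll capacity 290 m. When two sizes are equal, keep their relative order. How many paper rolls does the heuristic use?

Sorted descending: 280, 270, 270, 260, 250, 230, 220, 220, 220, 210, 190, 100, 90.
  280 → roll 1 (new)  [load 280/290]
  270 → roll 2 (new)  [load 270/290]
  270 → roll 3 (new)  [load 270/290]
  260 → roll 4 (new)  [load 260/290]
  250 → roll 5 (new)  [load 250/290]
  230 → roll 6 (new)  [load 230/290]
  220 → roll 7 (new)  [load 220/290]
  220 → roll 8 (new)  [load 220/290]
  220 → roll 9 (new)  [load 220/290]
  210 → roll 10 (new)  [load 210/290]
  190 → roll 11 (new)  [load 190/290]
  100 → roll 11  [load 290/290]
  90 → roll 12 (new)  [load 90/290]
12 paper rolls opened.

12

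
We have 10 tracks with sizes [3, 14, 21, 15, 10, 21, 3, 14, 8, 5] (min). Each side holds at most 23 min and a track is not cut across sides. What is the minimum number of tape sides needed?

Total = 21 + 21 + 15 + 14 + 14 + 10 + 8 + 5 + 3 + 3 = 114 min.
Lower bound: ⌈114/23⌉ = 5 tape sides.
A packing using 6 tape sides:
  side 1: 21 = 21
  side 2: 21 = 21
  side 3: 15 + 8 = 23
  side 4: 14 + 5 + 3 = 22
  side 5: 14 + 3 = 17
  side 6: 10 = 10
No arrangement into 5 tape sides stays within capacity, so 6 is optimal.

6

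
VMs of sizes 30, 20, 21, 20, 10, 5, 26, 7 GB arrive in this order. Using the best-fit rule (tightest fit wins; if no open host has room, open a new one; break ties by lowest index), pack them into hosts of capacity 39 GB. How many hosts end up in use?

5

  30 → host 1 (new)  [load 30/39]
  20 → host 2 (new)  [load 20/39]
  21 → host 3 (new)  [load 21/39]
  20 → host 4 (new)  [load 20/39]
  10 → host 3  [load 31/39]
  5 → host 3  [load 36/39]
  26 → host 5 (new)  [load 26/39]
  7 → host 1  [load 37/39]
5 hosts opened.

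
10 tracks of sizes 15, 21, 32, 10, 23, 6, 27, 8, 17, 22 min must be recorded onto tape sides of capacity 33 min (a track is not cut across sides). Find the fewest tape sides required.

Total = 32 + 27 + 23 + 22 + 21 + 17 + 15 + 10 + 8 + 6 = 181 min.
Lower bound: ⌈181/33⌉ = 6 tape sides.
A packing using 6 tape sides:
  side 1: 32 = 32
  side 2: 27 + 6 = 33
  side 3: 23 + 10 = 33
  side 4: 22 + 8 = 30
  side 5: 21 = 21
  side 6: 17 + 15 = 32
This matches the lower bound, so 6 is optimal.

6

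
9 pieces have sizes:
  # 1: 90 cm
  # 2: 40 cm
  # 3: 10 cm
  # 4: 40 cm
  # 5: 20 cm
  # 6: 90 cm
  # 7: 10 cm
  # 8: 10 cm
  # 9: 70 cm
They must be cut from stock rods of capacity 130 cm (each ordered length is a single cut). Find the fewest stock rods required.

3

Total = 90 + 90 + 70 + 40 + 40 + 20 + 10 + 10 + 10 = 380 cm.
Lower bound: ⌈380/130⌉ = 3 stock rods.
A packing using 3 stock rods:
  stock rod 1: 90 + 40 = 130
  stock rod 2: 90 + 40 = 130
  stock rod 3: 70 + 20 + 10 + 10 + 10 = 120
This matches the lower bound, so 3 is optimal.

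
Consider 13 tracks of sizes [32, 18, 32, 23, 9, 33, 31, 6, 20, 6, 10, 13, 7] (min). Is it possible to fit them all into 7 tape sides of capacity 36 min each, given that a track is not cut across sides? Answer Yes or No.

No

Total = 240 min; ⌈240/36⌉ = 7.
The bound of 7 does not rule out 7, but exhaustive search shows no assignment into 7 tape sides of capacity 36 min exists — the minimum is 8.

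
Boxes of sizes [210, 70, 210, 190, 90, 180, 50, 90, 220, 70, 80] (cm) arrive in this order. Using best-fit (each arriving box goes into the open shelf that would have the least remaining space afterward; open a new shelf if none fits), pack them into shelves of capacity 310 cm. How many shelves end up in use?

5

  210 → shelf 1 (new)  [load 210/310]
  70 → shelf 1  [load 280/310]
  210 → shelf 2 (new)  [load 210/310]
  190 → shelf 3 (new)  [load 190/310]
  90 → shelf 2  [load 300/310]
  180 → shelf 4 (new)  [load 180/310]
  50 → shelf 3  [load 240/310]
  90 → shelf 4  [load 270/310]
  220 → shelf 5 (new)  [load 220/310]
  70 → shelf 3  [load 310/310]
  80 → shelf 5  [load 300/310]
5 shelves opened.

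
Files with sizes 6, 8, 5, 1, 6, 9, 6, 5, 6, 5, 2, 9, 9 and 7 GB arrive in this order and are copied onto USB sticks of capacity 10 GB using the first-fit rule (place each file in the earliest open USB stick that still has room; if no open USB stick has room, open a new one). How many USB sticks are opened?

  6 → USB stick 1 (new)  [load 6/10]
  8 → USB stick 2 (new)  [load 8/10]
  5 → USB stick 3 (new)  [load 5/10]
  1 → USB stick 1  [load 7/10]
  6 → USB stick 4 (new)  [load 6/10]
  9 → USB stick 5 (new)  [load 9/10]
  6 → USB stick 6 (new)  [load 6/10]
  5 → USB stick 3  [load 10/10]
  6 → USB stick 7 (new)  [load 6/10]
  5 → USB stick 8 (new)  [load 5/10]
  2 → USB stick 1  [load 9/10]
  9 → USB stick 9 (new)  [load 9/10]
  9 → USB stick 10 (new)  [load 9/10]
  7 → USB stick 11 (new)  [load 7/10]
11 USB sticks opened.

11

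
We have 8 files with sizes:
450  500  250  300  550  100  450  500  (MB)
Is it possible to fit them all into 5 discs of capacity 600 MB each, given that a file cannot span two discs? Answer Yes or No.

Total = 3100 MB; ⌈3100/600⌉ = 6.
At least 6 discs are required, but only 5 are allowed.

No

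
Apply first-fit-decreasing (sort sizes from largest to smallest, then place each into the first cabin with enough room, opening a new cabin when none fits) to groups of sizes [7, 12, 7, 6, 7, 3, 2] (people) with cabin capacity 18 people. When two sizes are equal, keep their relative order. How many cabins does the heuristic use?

Sorted descending: 12, 7, 7, 7, 6, 3, 2.
  12 → cabin 1 (new)  [load 12/18]
  7 → cabin 2 (new)  [load 7/18]
  7 → cabin 2  [load 14/18]
  7 → cabin 3 (new)  [load 7/18]
  6 → cabin 1  [load 18/18]
  3 → cabin 2  [load 17/18]
  2 → cabin 3  [load 9/18]
3 cabins opened.

3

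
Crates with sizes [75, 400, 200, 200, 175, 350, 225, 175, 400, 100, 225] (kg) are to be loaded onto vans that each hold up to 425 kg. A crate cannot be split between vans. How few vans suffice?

Total = 400 + 400 + 350 + 225 + 225 + 200 + 200 + 175 + 175 + 100 + 75 = 2525 kg.
Lower bound: ⌈2525/425⌉ = 6 vans.
A packing using 7 vans:
  van 1: 400 = 400
  van 2: 400 = 400
  van 3: 350 + 75 = 425
  van 4: 225 + 200 = 425
  van 5: 225 + 200 = 425
  van 6: 175 + 175 = 350
  van 7: 100 = 100
No arrangement into 6 vans stays within capacity, so 7 is optimal.

7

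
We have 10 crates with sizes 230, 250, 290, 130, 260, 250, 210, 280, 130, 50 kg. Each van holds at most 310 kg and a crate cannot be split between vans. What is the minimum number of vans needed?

8

Total = 290 + 280 + 260 + 250 + 250 + 230 + 210 + 130 + 130 + 50 = 2080 kg.
Lower bound: ⌈2080/310⌉ = 7 vans.
A packing using 8 vans:
  van 1: 290 = 290
  van 2: 280 = 280
  van 3: 260 + 50 = 310
  van 4: 250 = 250
  van 5: 250 = 250
  van 6: 230 = 230
  van 7: 210 = 210
  van 8: 130 + 130 = 260
No arrangement into 7 vans stays within capacity, so 8 is optimal.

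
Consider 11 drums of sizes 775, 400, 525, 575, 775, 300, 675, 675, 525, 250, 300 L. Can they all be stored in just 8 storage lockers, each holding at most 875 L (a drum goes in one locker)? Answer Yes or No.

Yes

A valid assignment using 8 storage lockers:
  locker 1: 775 = 775
  locker 2: 775 = 775
  locker 3: 675 = 675
  locker 4: 675 = 675
  locker 5: 575 + 300 = 875
  locker 6: 525 + 300 = 825
  locker 7: 525 + 250 = 775
  locker 8: 400 = 400
Every load is within 875 L, so 8 storage lockers suffice.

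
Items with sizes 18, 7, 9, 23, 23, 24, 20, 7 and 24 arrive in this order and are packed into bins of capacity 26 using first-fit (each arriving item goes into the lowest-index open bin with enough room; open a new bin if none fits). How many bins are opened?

  18 → bin 1 (new)  [load 18/26]
  7 → bin 1  [load 25/26]
  9 → bin 2 (new)  [load 9/26]
  23 → bin 3 (new)  [load 23/26]
  23 → bin 4 (new)  [load 23/26]
  24 → bin 5 (new)  [load 24/26]
  20 → bin 6 (new)  [load 20/26]
  7 → bin 2  [load 16/26]
  24 → bin 7 (new)  [load 24/26]
7 bins opened.

7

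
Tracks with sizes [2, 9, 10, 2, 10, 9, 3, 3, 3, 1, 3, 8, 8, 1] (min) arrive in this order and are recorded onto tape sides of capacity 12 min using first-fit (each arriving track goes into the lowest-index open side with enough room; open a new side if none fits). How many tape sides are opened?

  2 → side 1 (new)  [load 2/12]
  9 → side 1  [load 11/12]
  10 → side 2 (new)  [load 10/12]
  2 → side 2  [load 12/12]
  10 → side 3 (new)  [load 10/12]
  9 → side 4 (new)  [load 9/12]
  3 → side 4  [load 12/12]
  3 → side 5 (new)  [load 3/12]
  3 → side 5  [load 6/12]
  1 → side 1  [load 12/12]
  3 → side 5  [load 9/12]
  8 → side 6 (new)  [load 8/12]
  8 → side 7 (new)  [load 8/12]
  1 → side 3  [load 11/12]
7 tape sides opened.

7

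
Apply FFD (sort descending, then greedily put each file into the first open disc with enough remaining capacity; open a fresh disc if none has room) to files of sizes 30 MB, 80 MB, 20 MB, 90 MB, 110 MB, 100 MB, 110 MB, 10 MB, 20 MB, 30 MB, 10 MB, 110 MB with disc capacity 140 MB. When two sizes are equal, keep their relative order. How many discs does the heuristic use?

Sorted descending: 110, 110, 110, 100, 90, 80, 30, 30, 20, 20, 10, 10.
  110 → disc 1 (new)  [load 110/140]
  110 → disc 2 (new)  [load 110/140]
  110 → disc 3 (new)  [load 110/140]
  100 → disc 4 (new)  [load 100/140]
  90 → disc 5 (new)  [load 90/140]
  80 → disc 6 (new)  [load 80/140]
  30 → disc 1  [load 140/140]
  30 → disc 2  [load 140/140]
  20 → disc 3  [load 130/140]
  20 → disc 4  [load 120/140]
  10 → disc 3  [load 140/140]
  10 → disc 4  [load 130/140]
6 discs opened.

6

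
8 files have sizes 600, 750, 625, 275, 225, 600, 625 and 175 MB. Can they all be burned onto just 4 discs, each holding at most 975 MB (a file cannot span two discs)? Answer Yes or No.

Total = 3875 MB; ⌈3875/975⌉ = 4.
5 files each exceed half the capacity and cannot share a disc, forcing at least 5 discs.
At least 5 discs are required, but only 4 are allowed.

No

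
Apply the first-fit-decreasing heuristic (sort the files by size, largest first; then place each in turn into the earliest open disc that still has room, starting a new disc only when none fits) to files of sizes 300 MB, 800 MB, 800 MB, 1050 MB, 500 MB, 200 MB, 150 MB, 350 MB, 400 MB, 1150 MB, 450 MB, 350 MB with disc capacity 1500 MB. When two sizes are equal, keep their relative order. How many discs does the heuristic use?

Sorted descending: 1150, 1050, 800, 800, 500, 450, 400, 350, 350, 300, 200, 150.
  1150 → disc 1 (new)  [load 1150/1500]
  1050 → disc 2 (new)  [load 1050/1500]
  800 → disc 3 (new)  [load 800/1500]
  800 → disc 4 (new)  [load 800/1500]
  500 → disc 3  [load 1300/1500]
  450 → disc 2  [load 1500/1500]
  400 → disc 4  [load 1200/1500]
  350 → disc 1  [load 1500/1500]
  350 → disc 5 (new)  [load 350/1500]
  300 → disc 4  [load 1500/1500]
  200 → disc 3  [load 1500/1500]
  150 → disc 5  [load 500/1500]
5 discs opened.

5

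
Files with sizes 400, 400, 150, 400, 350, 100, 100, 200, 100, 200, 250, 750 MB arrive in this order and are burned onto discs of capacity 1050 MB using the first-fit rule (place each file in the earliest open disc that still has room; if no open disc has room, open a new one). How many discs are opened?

  400 → disc 1 (new)  [load 400/1050]
  400 → disc 1  [load 800/1050]
  150 → disc 1  [load 950/1050]
  400 → disc 2 (new)  [load 400/1050]
  350 → disc 2  [load 750/1050]
  100 → disc 1  [load 1050/1050]
  100 → disc 2  [load 850/1050]
  200 → disc 2  [load 1050/1050]
  100 → disc 3 (new)  [load 100/1050]
  200 → disc 3  [load 300/1050]
  250 → disc 3  [load 550/1050]
  750 → disc 4 (new)  [load 750/1050]
4 discs opened.

4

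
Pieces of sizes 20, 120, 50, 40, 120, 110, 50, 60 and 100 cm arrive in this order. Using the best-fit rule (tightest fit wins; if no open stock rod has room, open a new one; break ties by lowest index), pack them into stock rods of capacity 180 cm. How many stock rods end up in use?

4

  20 → stock rod 1 (new)  [load 20/180]
  120 → stock rod 1  [load 140/180]
  50 → stock rod 2 (new)  [load 50/180]
  40 → stock rod 1  [load 180/180]
  120 → stock rod 2  [load 170/180]
  110 → stock rod 3 (new)  [load 110/180]
  50 → stock rod 3  [load 160/180]
  60 → stock rod 4 (new)  [load 60/180]
  100 → stock rod 4  [load 160/180]
4 stock rods opened.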